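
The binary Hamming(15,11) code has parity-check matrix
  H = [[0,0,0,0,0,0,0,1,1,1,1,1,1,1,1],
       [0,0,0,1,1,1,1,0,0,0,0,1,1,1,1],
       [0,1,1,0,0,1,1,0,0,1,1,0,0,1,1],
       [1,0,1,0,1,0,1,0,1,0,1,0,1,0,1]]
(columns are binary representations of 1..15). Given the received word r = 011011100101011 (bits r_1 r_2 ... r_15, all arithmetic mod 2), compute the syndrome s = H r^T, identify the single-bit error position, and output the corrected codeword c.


s = (0, 0, 1, 0)^T, error position = 2, corrected codeword c = 001011100101011

Compute s = H r^T mod 2 one row at a time:
  s_1 = 0 + 0 + 1 + 0 + 1 + 0 + 1 + 1 = 4 ≡ 0 (mod 2).
  s_2 = 0 + 1 + 1 + 1 + 1 + 0 + 1 + 1 = 6 ≡ 0 (mod 2).
  s_3 = 1 + 1 + 1 + 1 + 1 + 0 + 1 + 1 = 7 ≡ 1 (mod 2).
  s_4 = 0 + 1 + 1 + 1 + 0 + 0 + 0 + 1 = 4 ≡ 0 (mod 2).
s = (0, 0, 1, 0)^T — this equals column 2 of H (binary 0010), so error is at position 2.
Correct: flip bit 2 of r = 011011100101011 to get c = 001011100101011.


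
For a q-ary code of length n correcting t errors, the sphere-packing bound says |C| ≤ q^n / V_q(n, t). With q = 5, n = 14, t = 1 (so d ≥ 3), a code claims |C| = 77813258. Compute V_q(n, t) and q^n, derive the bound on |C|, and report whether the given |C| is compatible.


V_q(n, t) = 57, q^n = 6103515625, Hamming bound = 107079221, |C| = 77813258 ≤ bound (satisfied).

Step 1: Compute V_q(n, t) = Σ_{j=0}^1 C(n, j) (q−1)^j.
  j = 0: C(14,0)·(4)^0 = 1·1 = 1.
  j = 1: C(14,1)·(4)^1 = 14·4 = 56.
  V_q(n, t) = 1 + 56 = 57.
Step 2: q^n = 5^14 = 6103515625.
Step 3: Hamming bound ⌊q^n / V_q(n,t)⌋ = ⌊6103515625/57⌋ = 107079221.
Step 4: Compare |C| = 77813258 to 107079221: satisfied.
The claimed |C| lies below the Hamming bound.


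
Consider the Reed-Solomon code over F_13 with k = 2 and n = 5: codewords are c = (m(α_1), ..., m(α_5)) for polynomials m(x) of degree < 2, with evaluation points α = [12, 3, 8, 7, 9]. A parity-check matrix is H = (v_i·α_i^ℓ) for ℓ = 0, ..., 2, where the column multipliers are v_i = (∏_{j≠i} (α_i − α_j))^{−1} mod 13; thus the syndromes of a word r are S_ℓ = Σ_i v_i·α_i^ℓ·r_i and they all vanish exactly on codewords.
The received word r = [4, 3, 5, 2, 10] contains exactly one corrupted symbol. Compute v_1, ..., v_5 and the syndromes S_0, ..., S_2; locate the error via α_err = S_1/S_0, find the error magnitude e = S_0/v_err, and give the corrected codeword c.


S = (5, 6, 2), error at position 5, error magnitude e = 2, c = [4, 3, 5, 2, 8].

Step 1: column multipliers v_i = (∏_{j≠i}(α_i − α_j))^{−1} mod 13.
  i = 1 (α = 12): (12−3)(12−8)(12−7)(12−9) = 9·4·5·3 = 540 ≡ 7, so v_1 = 7^{−1} = 2 (mod 13).
  i = 2 (α = 3): (3−12)(3−8)(3−7)(3−9) = (−9)·(−5)·(−4)·(−6) = 1080 ≡ 1, so v_2 = 1^{−1} = 1 (mod 13).
  i = 3 (α = 8): (8−12)(8−3)(8−7)(8−9) = (−4)·5·1·(−1) = 20 ≡ 7, so v_3 = 7^{−1} = 2 (mod 13).
  i = 4 (α = 7): (7−12)(7−3)(7−8)(7−9) = (−5)·4·(−1)·(−2) = −40 ≡ 12, so v_4 = 12^{−1} = 12 (mod 13).
  i = 5 (α = 9): (9−12)(9−3)(9−8)(9−7) = (−3)·6·1·2 = −36 ≡ 3, so v_5 = 3^{−1} = 9 (mod 13).
  v = [2, 1, 2, 12, 9].
Step 2: syndromes of r = [4, 3, 5, 2, 10] (all sums mod 13).
  S_0 = Σ v_i r_i = 2·4 + 1·3 + 2·5 + 12·2 + 9·10 = 135 ≡ 5.
  S_1 = Σ v_i α_i r_i = 2·12·4 + 1·3·3 + 2·8·5 + 12·7·2 + 9·9·10 = 1163 ≡ 6.
  α_i^2 mod 13 = [1, 9, 12, 10, 3].
  S_2 = Σ v_i α_i^2 r_i = 2·1·4 + 1·9·3 + 2·12·5 + 12·10·2 + 9·3·10 = 665 ≡ 2.
  S = (5, 6, 2) ≠ 0, so r is not a codeword (an error is present).
Step 3: locate the error. For a single error e at position i, S_ℓ = v_i·e·α_i^ℓ, so α_err = S_1/S_0.
  S_0^{−1} = 5^{−1} = 8 (mod 13), so α_err = 6·8 = 48 ≡ 9 = α_5. Error position i = 5.
  Consistency check: S_2/S_1 = 2·11 = 22 ≡ 9 = α_err ✓ (single-error assumption holds).
Step 4: error magnitude e = S_0/v_5 = S_0·∏_{j≠5}(α_5 − α_j) = 5·3 = 15 ≡ 2 (mod 13).
Step 5: correct position 5: c_5 = r_5 − e = 10 − 2 ≡ 8 (mod 13). Hence c = [4, 3, 5, 2, 8].
  Check: interpolating c through the α_i gives m(x) = 7 + 3·x (degree < 2) with m(α_i) = c_i for every i, so c is indeed a codeword.


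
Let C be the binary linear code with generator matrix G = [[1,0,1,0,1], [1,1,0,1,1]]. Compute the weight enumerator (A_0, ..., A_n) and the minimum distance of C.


Weight distribution: A_0 = 1, A_3 = 2, A_4 = 1. Minimum distance d = 3.

Enumerate all 2^2 = 4 messages m ∈ F_2^2.
For each, compute codeword c = mG in F_2^5, then tally its weight.
  m = 00 → c = 00000, weight = 0.
  m = 10 → c = 10101, weight = 3.
  m = 01 → c = 11011, weight = 4.
  m = 11 → c = 01110, weight = 3.
Tally weights:
  weight 0: 1 codewords.
  weight 3: 2 codewords.
  weight 4: 1 codewords.
Minimum distance d = smallest w > 0 with A_w > 0 = 3.
Sanity: Σ A_w = 4 = 2^2 = 4 ✓.


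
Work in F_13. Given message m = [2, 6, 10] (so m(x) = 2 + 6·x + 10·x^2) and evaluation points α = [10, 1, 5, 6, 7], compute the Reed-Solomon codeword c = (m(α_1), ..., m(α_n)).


c = [9, 5, 9, 8, 1]

Message polynomial: m(x) = 2 + 6·x + 10·x^2 (mod 13).
For each evaluation point α_i, compute m(α_i) mod 13:
  α_1 = 10: Horner steps 10 → 2 → 9, so m(10) = 9.
  α_2 = 1: Horner steps 10 → 3 → 5, so m(1) = 5.
  α_3 = 5: Horner steps 10 → 4 → 9, so m(5) = 9.
  α_4 = 6: Horner steps 10 → 1 → 8, so m(6) = 8.
  α_5 = 7: Horner steps 10 → 11 → 1, so m(7) = 1.
Codeword c = [9, 5, 9, 8, 1] ∈ F_13^5.


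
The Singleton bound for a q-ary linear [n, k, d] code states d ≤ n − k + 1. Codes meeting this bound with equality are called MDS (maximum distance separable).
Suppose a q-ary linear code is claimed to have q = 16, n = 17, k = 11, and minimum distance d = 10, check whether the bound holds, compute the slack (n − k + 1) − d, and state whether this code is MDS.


Singleton RHS = n − k + 1 = 7, slack = -3, bound violated (no such code; not MDS).

Singleton bound: d ≤ n − k + 1.
Here n = 17, k = 11, so n − k + 1 = 7.
Given d = 10, check d ≤ 7: NO.
Slack = (n − k + 1) − d = -3.
The slack is negative: d = 10 exceeds n − k + 1 = 7 by 3, so the Singleton bound is violated and no linear [17, 11, 10]_16 code can exist. In particular it is not MDS (MDS requires d = n − k + 1 exactly).
Description: the claimed parameters are [17, 11, 10]_16; such a code would be impossible (violates the Singleton bound).


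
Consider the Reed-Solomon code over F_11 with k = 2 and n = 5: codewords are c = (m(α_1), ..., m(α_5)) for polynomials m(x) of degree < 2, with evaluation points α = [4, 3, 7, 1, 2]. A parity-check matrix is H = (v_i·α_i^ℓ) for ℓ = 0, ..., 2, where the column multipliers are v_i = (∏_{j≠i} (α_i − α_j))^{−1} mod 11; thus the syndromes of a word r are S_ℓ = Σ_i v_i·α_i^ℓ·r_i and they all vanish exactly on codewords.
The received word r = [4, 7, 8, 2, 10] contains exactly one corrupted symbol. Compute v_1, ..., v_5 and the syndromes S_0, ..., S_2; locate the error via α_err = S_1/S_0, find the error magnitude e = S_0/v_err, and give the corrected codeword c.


S = (3, 10, 4), error at position 3, error magnitude e = 2, c = [4, 7, 6, 2, 10].

Step 1: column multipliers v_i = (∏_{j≠i}(α_i − α_j))^{−1} mod 11.
  i = 1 (α = 4): (4−3)(4−7)(4−1)(4−2) = 1·(−3)·3·2 = −18 ≡ 4, so v_1 = 4^{−1} = 3 (mod 11).
  i = 2 (α = 3): (3−4)(3−7)(3−1)(3−2) = (−1)·(−4)·2·1 = 8 ≡ 8, so v_2 = 8^{−1} = 7 (mod 11).
  i = 3 (α = 7): (7−4)(7−3)(7−1)(7−2) = 3·4·6·5 = 360 ≡ 8, so v_3 = 8^{−1} = 7 (mod 11).
  i = 4 (α = 1): (1−4)(1−3)(1−7)(1−2) = (−3)·(−2)·(−6)·(−1) = 36 ≡ 3, so v_4 = 3^{−1} = 4 (mod 11).
  i = 5 (α = 2): (2−4)(2−3)(2−7)(2−1) = (−2)·(−1)·(−5)·1 = −10 ≡ 1, so v_5 = 1^{−1} = 1 (mod 11).
  v = [3, 7, 7, 4, 1].
Step 2: syndromes of r = [4, 7, 8, 2, 10] (all sums mod 11).
  S_0 = Σ v_i r_i = 3·4 + 7·7 + 7·8 + 4·2 + 1·10 = 135 ≡ 3.
  S_1 = Σ v_i α_i r_i = 3·4·4 + 7·3·7 + 7·7·8 + 4·1·2 + 1·2·10 = 615 ≡ 10.
  α_i^2 mod 11 = [5, 9, 5, 1, 4].
  S_2 = Σ v_i α_i^2 r_i = 3·5·4 + 7·9·7 + 7·5·8 + 4·1·2 + 1·4·10 = 829 ≡ 4.
  S = (3, 10, 4) ≠ 0, so r is not a codeword (an error is present).
Step 3: locate the error. For a single error e at position i, S_ℓ = v_i·e·α_i^ℓ, so α_err = S_1/S_0.
  S_0^{−1} = 3^{−1} = 4 (mod 11), so α_err = 10·4 = 40 ≡ 7 = α_3. Error position i = 3.
  Consistency check: S_2/S_1 = 4·10 = 40 ≡ 7 = α_err ✓ (single-error assumption holds).
Step 4: error magnitude e = S_0/v_3 = S_0·∏_{j≠3}(α_3 − α_j) = 3·8 = 24 ≡ 2 (mod 11).
Step 5: correct position 3: c_3 = r_3 − e = 8 − 2 ≡ 6 (mod 11). Hence c = [4, 7, 6, 2, 10].
  Check: interpolating c through the α_i gives m(x) = 5 + 8·x (degree < 2) with m(α_i) = c_i for every i, so c is indeed a codeword.


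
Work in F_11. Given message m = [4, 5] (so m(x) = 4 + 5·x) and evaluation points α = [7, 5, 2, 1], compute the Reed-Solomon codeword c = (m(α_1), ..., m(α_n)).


c = [6, 7, 3, 9]

Message polynomial: m(x) = 4 + 5·x (mod 11).
For each evaluation point α_i, compute m(α_i) mod 11:
  α_1 = 7: Horner steps 5 → 6, so m(7) = 6.
  α_2 = 5: Horner steps 5 → 7, so m(5) = 7.
  α_3 = 2: Horner steps 5 → 3, so m(2) = 3.
  α_4 = 1: Horner steps 5 → 9, so m(1) = 9.
Codeword c = [6, 7, 3, 9] ∈ F_11^4.


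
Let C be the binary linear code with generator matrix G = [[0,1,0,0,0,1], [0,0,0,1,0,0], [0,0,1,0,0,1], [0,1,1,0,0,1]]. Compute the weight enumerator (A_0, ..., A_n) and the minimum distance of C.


Weight distribution: A_0 = 1, A_1 = 4, A_2 = 6, A_3 = 4, A_4 = 1. Minimum distance d = 1.

Enumerate all 2^4 = 16 messages m ∈ F_2^4.
For each, compute codeword c = mG in F_2^6, then tally its weight.
  m = 0000 → c = 000000, weight = 0.
  m = 1000 → c = 010001, weight = 2.
  m = 0100 → c = 000100, weight = 1.
  m = 1100 → c = 010101, weight = 3.
  m = 0010 → c = 001001, weight = 2.
  m = 1010 → c = 011000, weight = 2.
  m = 0110 → c = 001101, weight = 3.
  m = 1110 → c = 011100, weight = 3.
  m = 0001 → c = 011001, weight = 3.
  m = 1001 → c = 001000, weight = 1.
  m = 0101 → c = 011101, weight = 4.
  m = 1101 → c = 001100, weight = 2.
  m = 0011 → c = 010000, weight = 1.
  m = 1011 → c = 000001, weight = 1.
  m = 0111 → c = 010100, weight = 2.
  m = 1111 → c = 000101, weight = 2.
Tally weights:
  weight 0: 1 codewords.
  weight 1: 4 codewords.
  weight 2: 6 codewords.
  weight 3: 4 codewords.
  weight 4: 1 codewords.
Minimum distance d = smallest w > 0 with A_w > 0 = 1.
Sanity: Σ A_w = 16 = 2^4 = 16 ✓.


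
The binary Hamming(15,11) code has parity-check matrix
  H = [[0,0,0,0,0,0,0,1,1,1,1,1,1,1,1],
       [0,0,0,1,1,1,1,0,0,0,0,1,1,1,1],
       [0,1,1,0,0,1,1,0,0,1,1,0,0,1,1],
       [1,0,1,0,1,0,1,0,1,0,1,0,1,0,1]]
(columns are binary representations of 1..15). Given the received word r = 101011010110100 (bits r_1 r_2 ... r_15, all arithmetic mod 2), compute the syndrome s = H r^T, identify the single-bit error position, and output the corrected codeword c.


s = (0, 1, 0, 1)^T, error position = 5, corrected codeword c = 101001010110100

Compute s = H r^T mod 2 one row at a time:
  s_1 = 1 + 0 + 1 + 1 + 0 + 1 + 0 + 0 = 4 ≡ 0 (mod 2).
  s_2 = 0 + 1 + 1 + 0 + 0 + 1 + 0 + 0 = 3 ≡ 1 (mod 2).
  s_3 = 0 + 1 + 1 + 0 + 1 + 1 + 0 + 0 = 4 ≡ 0 (mod 2).
  s_4 = 1 + 1 + 1 + 0 + 0 + 1 + 1 + 0 = 5 ≡ 1 (mod 2).
s = (0, 1, 0, 1)^T — this equals column 5 of H (binary 0101), so error is at position 5.
Correct: flip bit 5 of r = 101011010110100 to get c = 101001010110100.


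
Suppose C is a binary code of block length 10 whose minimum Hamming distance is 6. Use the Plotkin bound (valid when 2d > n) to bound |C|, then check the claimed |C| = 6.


Plotkin bound M ≤ 6; given |C| = 6 ≤ bound (satisfied).

Check applicability: 2d = 12, n = 10.
2d − n = 2 > 0, so Plotkin applies.
Compute d/(2d−n) = 6/2 ≈ 3.0000.
⌊d/(2d−n)⌋ = 3.
Plotkin bound: M ≤ 2·3 = 6.
Given |C| = 6, check: satisfied.
This |C| is at the Plotkin bound.


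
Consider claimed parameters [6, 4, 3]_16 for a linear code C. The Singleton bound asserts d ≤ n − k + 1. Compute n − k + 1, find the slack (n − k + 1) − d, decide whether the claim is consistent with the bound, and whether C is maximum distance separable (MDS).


Singleton RHS = n − k + 1 = 3, slack = 0, bound satisfied, MDS.

Singleton bound: d ≤ n − k + 1.
Here n = 6, k = 4, so n − k + 1 = 3.
Given d = 3, check d ≤ 3: YES.
Slack = (n − k + 1) − d = 0.
The code is MDS (slack = 0).
Description: the claimed parameters are [6, 4, 3]_16; such a code would be MDS (meets Singleton bound).


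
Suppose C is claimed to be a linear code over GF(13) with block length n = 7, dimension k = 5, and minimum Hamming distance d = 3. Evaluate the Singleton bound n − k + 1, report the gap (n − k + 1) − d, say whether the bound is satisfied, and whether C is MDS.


Singleton RHS = n − k + 1 = 3, slack = 0, bound satisfied, MDS.

Singleton bound: d ≤ n − k + 1.
Here n = 7, k = 5, so n − k + 1 = 3.
Given d = 3, check d ≤ 3: YES.
Slack = (n − k + 1) − d = 0.
The code is MDS (slack = 0).
Description: the claimed parameters are [7, 5, 3]_13; such a code would be MDS (meets Singleton bound).


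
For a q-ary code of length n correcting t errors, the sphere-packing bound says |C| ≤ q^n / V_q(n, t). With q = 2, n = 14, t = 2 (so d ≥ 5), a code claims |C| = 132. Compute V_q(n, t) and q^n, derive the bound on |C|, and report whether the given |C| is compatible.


V_q(n, t) = 106, q^n = 16384, Hamming bound = 154, |C| = 132 ≤ bound (satisfied).

Step 1: Compute V_q(n, t) = Σ_{j=0}^2 C(n, j) (q−1)^j.
  j = 0: C(14,0)·(1)^0 = 1·1 = 1.
  j = 1: C(14,1)·(1)^1 = 14·1 = 14.
  j = 2: C(14,2)·(1)^2 = 91·1 = 91.
  V_q(n, t) = 1 + 14 + 91 = 106.
Step 2: q^n = 2^14 = 16384.
Step 3: Hamming bound ⌊q^n / V_q(n,t)⌋ = ⌊16384/106⌋ = 154.
Step 4: Compare |C| = 132 to 154: satisfied.
The claimed |C| lies below the Hamming bound.


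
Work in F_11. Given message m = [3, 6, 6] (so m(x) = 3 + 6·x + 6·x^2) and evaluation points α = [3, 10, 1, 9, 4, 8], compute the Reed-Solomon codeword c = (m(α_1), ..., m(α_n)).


c = [9, 3, 4, 4, 2, 6]

Message polynomial: m(x) = 3 + 6·x + 6·x^2 (mod 11).
For each evaluation point α_i, compute m(α_i) mod 11:
  α_1 = 3: Horner steps 6 → 2 → 9, so m(3) = 9.
  α_2 = 10: Horner steps 6 → 0 → 3, so m(10) = 3.
  α_3 = 1: Horner steps 6 → 1 → 4, so m(1) = 4.
  α_4 = 9: Horner steps 6 → 5 → 4, so m(9) = 4.
  α_5 = 4: Horner steps 6 → 8 → 2, so m(4) = 2.
  α_6 = 8: Horner steps 6 → 10 → 6, so m(8) = 6.
Codeword c = [9, 3, 4, 4, 2, 6] ∈ F_11^6.


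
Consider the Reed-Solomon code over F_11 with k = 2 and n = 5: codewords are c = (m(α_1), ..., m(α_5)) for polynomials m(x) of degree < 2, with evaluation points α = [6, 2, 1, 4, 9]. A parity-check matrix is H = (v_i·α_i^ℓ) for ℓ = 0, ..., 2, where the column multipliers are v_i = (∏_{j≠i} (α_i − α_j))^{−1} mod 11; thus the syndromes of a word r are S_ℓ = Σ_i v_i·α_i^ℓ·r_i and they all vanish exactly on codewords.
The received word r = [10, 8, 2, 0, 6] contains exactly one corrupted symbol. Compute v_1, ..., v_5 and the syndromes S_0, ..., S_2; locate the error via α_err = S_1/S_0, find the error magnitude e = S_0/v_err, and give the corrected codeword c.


S = (7, 6, 2), error at position 4, error magnitude e = 2, c = [10, 8, 2, 9, 6].

Step 1: column multipliers v_i = (∏_{j≠i}(α_i − α_j))^{−1} mod 11.
  i = 1 (α = 6): (6−2)(6−1)(6−4)(6−9) = 4·5·2·(−3) = −120 ≡ 1, so v_1 = 1^{−1} = 1 (mod 11).
  i = 2 (α = 2): (2−6)(2−1)(2−4)(2−9) = (−4)·1·(−2)·(−7) = −56 ≡ 10, so v_2 = 10^{−1} = 10 (mod 11).
  i = 3 (α = 1): (1−6)(1−2)(1−4)(1−9) = (−5)·(−1)·(−3)·(−8) = 120 ≡ 10, so v_3 = 10^{−1} = 10 (mod 11).
  i = 4 (α = 4): (4−6)(4−2)(4−1)(4−9) = (−2)·2·3·(−5) = 60 ≡ 5, so v_4 = 5^{−1} = 9 (mod 11).
  i = 5 (α = 9): (9−6)(9−2)(9−1)(9−4) = 3·7·8·5 = 840 ≡ 4, so v_5 = 4^{−1} = 3 (mod 11).
  v = [1, 10, 10, 9, 3].
Step 2: syndromes of r = [10, 8, 2, 0, 6] (all sums mod 11).
  S_0 = Σ v_i r_i = 1·10 + 10·8 + 10·2 + 9·0 + 3·6 = 128 ≡ 7.
  S_1 = Σ v_i α_i r_i = 1·6·10 + 10·2·8 + 10·1·2 + 9·4·0 + 3·9·6 = 402 ≡ 6.
  α_i^2 mod 11 = [3, 4, 1, 5, 4].
  S_2 = Σ v_i α_i^2 r_i = 1·3·10 + 10·4·8 + 10·1·2 + 9·5·0 + 3·4·6 = 442 ≡ 2.
  S = (7, 6, 2) ≠ 0, so r is not a codeword (an error is present).
Step 3: locate the error. For a single error e at position i, S_ℓ = v_i·e·α_i^ℓ, so α_err = S_1/S_0.
  S_0^{−1} = 7^{−1} = 8 (mod 11), so α_err = 6·8 = 48 ≡ 4 = α_4. Error position i = 4.
  Consistency check: S_2/S_1 = 2·2 = 4 ≡ 4 = α_err ✓ (single-error assumption holds).
Step 4: error magnitude e = S_0/v_4 = S_0·∏_{j≠4}(α_4 − α_j) = 7·5 = 35 ≡ 2 (mod 11).
Step 5: correct position 4: c_4 = r_4 − e = 0 − 2 ≡ 9 (mod 11). Hence c = [10, 8, 2, 9, 6].
  Check: interpolating c through the α_i gives m(x) = 7 + 6·x (degree < 2) with m(α_i) = c_i for every i, so c is indeed a codeword.


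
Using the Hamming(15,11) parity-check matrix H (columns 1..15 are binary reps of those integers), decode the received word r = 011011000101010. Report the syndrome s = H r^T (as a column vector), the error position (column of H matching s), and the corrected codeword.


s = (1, 0, 1, 0)^T, error position = 10, corrected codeword c = 011011000001010

Compute s = H r^T mod 2 one row at a time:
  s_1 = 0 + 0 + 1 + 0 + 1 + 0 + 1 + 0 = 3 ≡ 1 (mod 2).
  s_2 = 0 + 1 + 1 + 0 + 1 + 0 + 1 + 0 = 4 ≡ 0 (mod 2).
  s_3 = 1 + 1 + 1 + 0 + 1 + 0 + 1 + 0 = 5 ≡ 1 (mod 2).
  s_4 = 0 + 1 + 1 + 0 + 0 + 0 + 0 + 0 = 2 ≡ 0 (mod 2).
s = (1, 0, 1, 0)^T — this equals column 10 of H (binary 1010), so error is at position 10.
Correct: flip bit 10 of r = 011011000101010 to get c = 011011000001010.


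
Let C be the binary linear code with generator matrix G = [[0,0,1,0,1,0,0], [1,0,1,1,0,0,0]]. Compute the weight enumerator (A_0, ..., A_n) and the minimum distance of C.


Weight distribution: A_0 = 1, A_2 = 1, A_3 = 2. Minimum distance d = 2.

Enumerate all 2^2 = 4 messages m ∈ F_2^2.
For each, compute codeword c = mG in F_2^7, then tally its weight.
  m = 00 → c = 0000000, weight = 0.
  m = 10 → c = 0010100, weight = 2.
  m = 01 → c = 1011000, weight = 3.
  m = 11 → c = 1001100, weight = 3.
Tally weights:
  weight 0: 1 codewords.
  weight 2: 1 codewords.
  weight 3: 2 codewords.
Minimum distance d = smallest w > 0 with A_w > 0 = 2.
Sanity: Σ A_w = 4 = 2^2 = 4 ✓.


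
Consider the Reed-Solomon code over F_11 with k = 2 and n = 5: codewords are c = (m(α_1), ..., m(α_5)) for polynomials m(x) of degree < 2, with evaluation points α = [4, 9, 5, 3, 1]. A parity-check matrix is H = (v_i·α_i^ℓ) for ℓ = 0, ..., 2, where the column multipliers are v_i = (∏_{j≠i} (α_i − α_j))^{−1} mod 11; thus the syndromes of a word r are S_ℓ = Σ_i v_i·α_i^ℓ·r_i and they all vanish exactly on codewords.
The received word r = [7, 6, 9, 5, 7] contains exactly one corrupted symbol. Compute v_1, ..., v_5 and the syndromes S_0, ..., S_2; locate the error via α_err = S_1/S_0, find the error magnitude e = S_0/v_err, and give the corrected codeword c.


S = (10, 10, 10), error at position 5, error magnitude e = 6, c = [7, 6, 9, 5, 1].

Step 1: column multipliers v_i = (∏_{j≠i}(α_i − α_j))^{−1} mod 11.
  i = 1 (α = 4): (4−9)(4−5)(4−3)(4−1) = (−5)·(−1)·1·3 = 15 ≡ 4, so v_1 = 4^{−1} = 3 (mod 11).
  i = 2 (α = 9): (9−4)(9−5)(9−3)(9−1) = 5·4·6·8 = 960 ≡ 3, so v_2 = 3^{−1} = 4 (mod 11).
  i = 3 (α = 5): (5−4)(5−9)(5−3)(5−1) = 1·(−4)·2·4 = −32 ≡ 1, so v_3 = 1^{−1} = 1 (mod 11).
  i = 4 (α = 3): (3−4)(3−9)(3−5)(3−1) = (−1)·(−6)·(−2)·2 = −24 ≡ 9, so v_4 = 9^{−1} = 5 (mod 11).
  i = 5 (α = 1): (1−4)(1−9)(1−5)(1−3) = (−3)·(−8)·(−4)·(−2) = 192 ≡ 5, so v_5 = 5^{−1} = 9 (mod 11).
  v = [3, 4, 1, 5, 9].
Step 2: syndromes of r = [7, 6, 9, 5, 7] (all sums mod 11).
  S_0 = Σ v_i r_i = 3·7 + 4·6 + 1·9 + 5·5 + 9·7 = 142 ≡ 10.
  S_1 = Σ v_i α_i r_i = 3·4·7 + 4·9·6 + 1·5·9 + 5·3·5 + 9·1·7 = 483 ≡ 10.
  α_i^2 mod 11 = [5, 4, 3, 9, 1].
  S_2 = Σ v_i α_i^2 r_i = 3·5·7 + 4·4·6 + 1·3·9 + 5·9·5 + 9·1·7 = 516 ≡ 10.
  S = (10, 10, 10) ≠ 0, so r is not a codeword (an error is present).
Step 3: locate the error. For a single error e at position i, S_ℓ = v_i·e·α_i^ℓ, so α_err = S_1/S_0.
  S_0^{−1} = 10^{−1} = 10 (mod 11), so α_err = 10·10 = 100 ≡ 1 = α_5. Error position i = 5.
  Consistency check: S_2/S_1 = 10·10 = 100 ≡ 1 = α_err ✓ (single-error assumption holds).
Step 4: error magnitude e = S_0/v_5 = S_0·∏_{j≠5}(α_5 − α_j) = 10·5 = 50 ≡ 6 (mod 11).
Step 5: correct position 5: c_5 = r_5 − e = 7 − 6 ≡ 1 (mod 11). Hence c = [7, 6, 9, 5, 1].
  Check: interpolating c through the α_i gives m(x) = 10 + 2·x (degree < 2) with m(α_i) = c_i for every i, so c is indeed a codeword.


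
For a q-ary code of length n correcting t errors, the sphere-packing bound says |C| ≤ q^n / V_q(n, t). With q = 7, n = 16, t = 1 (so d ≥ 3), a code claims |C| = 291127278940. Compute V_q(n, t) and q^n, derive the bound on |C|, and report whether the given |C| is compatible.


V_q(n, t) = 97, q^n = 33232930569601, Hamming bound = 342607531645, |C| = 291127278940 ≤ bound (satisfied).

Step 1: Compute V_q(n, t) = Σ_{j=0}^1 C(n, j) (q−1)^j.
  j = 0: C(16,0)·(6)^0 = 1·1 = 1.
  j = 1: C(16,1)·(6)^1 = 16·6 = 96.
  V_q(n, t) = 1 + 96 = 97.
Step 2: q^n = 7^16 = 33232930569601.
Step 3: Hamming bound ⌊q^n / V_q(n,t)⌋ = ⌊33232930569601/97⌋ = 342607531645.
Step 4: Compare |C| = 291127278940 to 342607531645: satisfied.
The claimed |C| lies below the Hamming bound.


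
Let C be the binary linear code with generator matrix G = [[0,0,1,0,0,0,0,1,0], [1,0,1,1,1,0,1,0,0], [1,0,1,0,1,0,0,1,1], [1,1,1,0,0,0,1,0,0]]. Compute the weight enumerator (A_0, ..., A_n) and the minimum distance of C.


Weight distribution: A_0 = 1, A_2 = 1, A_3 = 2, A_4 = 5, A_5 = 6, A_6 = 1. Minimum distance d = 2.

Enumerate all 2^4 = 16 messages m ∈ F_2^4.
For each, compute codeword c = mG in F_2^9, then tally its weight.
  m = 0000 → c = 000000000, weight = 0.
  m = 1000 → c = 001000010, weight = 2.
  m = 0100 → c = 101110100, weight = 5.
  m = 1100 → c = 100110110, weight = 5.
  m = 0010 → c = 101010011, weight = 5.
  m = 1010 → c = 100010001, weight = 3.
  m = 0110 → c = 000100111, weight = 4.
  m = 1110 → c = 001100101, weight = 4.
  m = 0001 → c = 111000100, weight = 4.
  m = 1001 → c = 110000110, weight = 4.
  m = 0101 → c = 010110000, weight = 3.
  m = 1101 → c = 011110010, weight = 5.
  m = 0011 → c = 010010111, weight = 5.
  m = 1011 → c = 011010101, weight = 5.
  m = 0111 → c = 111100011, weight = 6.
  m = 1111 → c = 110100001, weight = 4.
Tally weights:
  weight 0: 1 codewords.
  weight 2: 1 codewords.
  weight 3: 2 codewords.
  weight 4: 5 codewords.
  weight 5: 6 codewords.
  weight 6: 1 codewords.
Minimum distance d = smallest w > 0 with A_w > 0 = 2.
Sanity: Σ A_w = 16 = 2^4 = 16 ✓.


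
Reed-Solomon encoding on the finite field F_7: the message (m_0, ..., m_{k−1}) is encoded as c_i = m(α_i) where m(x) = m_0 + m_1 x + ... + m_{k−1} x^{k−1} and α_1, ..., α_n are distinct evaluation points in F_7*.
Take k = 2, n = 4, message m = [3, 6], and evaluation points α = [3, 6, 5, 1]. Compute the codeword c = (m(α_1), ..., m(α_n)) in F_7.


c = [0, 4, 5, 2]

Message polynomial: m(x) = 3 + 6·x (mod 7).
For each evaluation point α_i, compute m(α_i) mod 7:
  α_1 = 3: Horner steps 6 → 0, so m(3) = 0.
  α_2 = 6: Horner steps 6 → 4, so m(6) = 4.
  α_3 = 5: Horner steps 6 → 5, so m(5) = 5.
  α_4 = 1: Horner steps 6 → 2, so m(1) = 2.
Codeword c = [0, 4, 5, 2] ∈ F_7^4.


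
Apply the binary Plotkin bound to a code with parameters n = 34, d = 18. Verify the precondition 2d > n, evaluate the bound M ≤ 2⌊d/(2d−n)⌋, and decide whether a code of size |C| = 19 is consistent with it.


Plotkin bound M ≤ 18; given |C| = 19 > bound (violated).

Check applicability: 2d = 36, n = 34.
2d − n = 2 > 0, so Plotkin applies.
Compute d/(2d−n) = 18/2 ≈ 9.0000.
⌊d/(2d−n)⌋ = 9.
Plotkin bound: M ≤ 2·9 = 18.
Given |C| = 19, check: VIOLATED.
This |C| is above the Plotkin bound, so no binary code with n = 34, d = 18 and 19 codewords exists.


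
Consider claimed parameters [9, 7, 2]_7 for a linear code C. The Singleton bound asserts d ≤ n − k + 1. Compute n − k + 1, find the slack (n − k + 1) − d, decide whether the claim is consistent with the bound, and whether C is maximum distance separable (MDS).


Singleton RHS = n − k + 1 = 3, slack = 1, bound satisfied, not MDS.

Singleton bound: d ≤ n − k + 1.
Here n = 9, k = 7, so n − k + 1 = 3.
Given d = 2, check d ≤ 3: YES.
Slack = (n − k + 1) − d = 1.
The code is NOT MDS (slack = 1 > 0).
Description: the claimed parameters are [9, 7, 2]_7; such a code would be non-MDS.


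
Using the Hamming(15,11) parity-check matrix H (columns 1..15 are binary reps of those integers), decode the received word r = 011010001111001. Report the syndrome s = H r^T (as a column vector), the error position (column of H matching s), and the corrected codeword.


s = (1, 1, 1, 1)^T, error position = 15, corrected codeword c = 011010001111000

Compute s = H r^T mod 2 one row at a time:
  s_1 = 0 + 1 + 1 + 1 + 1 + 0 + 0 + 1 = 5 ≡ 1 (mod 2).
  s_2 = 0 + 1 + 0 + 0 + 1 + 0 + 0 + 1 = 3 ≡ 1 (mod 2).
  s_3 = 1 + 1 + 0 + 0 + 1 + 1 + 0 + 1 = 5 ≡ 1 (mod 2).
  s_4 = 0 + 1 + 1 + 0 + 1 + 1 + 0 + 1 = 5 ≡ 1 (mod 2).
s = (1, 1, 1, 1)^T — this equals column 15 of H (binary 1111), so error is at position 15.
Correct: flip bit 15 of r = 011010001111001 to get c = 011010001111000.


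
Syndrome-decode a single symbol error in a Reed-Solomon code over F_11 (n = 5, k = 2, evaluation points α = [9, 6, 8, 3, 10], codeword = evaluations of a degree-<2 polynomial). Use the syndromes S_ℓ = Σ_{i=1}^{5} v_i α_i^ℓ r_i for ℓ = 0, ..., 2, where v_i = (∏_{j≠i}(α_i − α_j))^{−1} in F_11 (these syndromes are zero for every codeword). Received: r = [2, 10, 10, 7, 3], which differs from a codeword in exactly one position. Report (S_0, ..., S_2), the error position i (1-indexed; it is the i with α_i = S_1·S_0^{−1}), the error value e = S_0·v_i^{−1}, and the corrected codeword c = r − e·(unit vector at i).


S = (1, 8, 9), error at position 3, error magnitude e = 9, c = [2, 10, 1, 7, 3].

Step 1: column multipliers v_i = (∏_{j≠i}(α_i − α_j))^{−1} mod 11.
  i = 1 (α = 9): (9−6)(9−8)(9−3)(9−10) = 3·1·6·(−1) = −18 ≡ 4, so v_1 = 4^{−1} = 3 (mod 11).
  i = 2 (α = 6): (6−9)(6−8)(6−3)(6−10) = (−3)·(−2)·3·(−4) = −72 ≡ 5, so v_2 = 5^{−1} = 9 (mod 11).
  i = 3 (α = 8): (8−9)(8−6)(8−3)(8−10) = (−1)·2·5·(−2) = 20 ≡ 9, so v_3 = 9^{−1} = 5 (mod 11).
  i = 4 (α = 3): (3−9)(3−6)(3−8)(3−10) = (−6)·(−3)·(−5)·(−7) = 630 ≡ 3, so v_4 = 3^{−1} = 4 (mod 11).
  i = 5 (α = 10): (10−9)(10−6)(10−8)(10−3) = 1·4·2·7 = 56 ≡ 1, so v_5 = 1^{−1} = 1 (mod 11).
  v = [3, 9, 5, 4, 1].
Step 2: syndromes of r = [2, 10, 10, 7, 3] (all sums mod 11).
  S_0 = Σ v_i r_i = 3·2 + 9·10 + 5·10 + 4·7 + 1·3 = 177 ≡ 1.
  S_1 = Σ v_i α_i r_i = 3·9·2 + 9·6·10 + 5·8·10 + 4·3·7 + 1·10·3 = 1108 ≡ 8.
  α_i^2 mod 11 = [4, 3, 9, 9, 1].
  S_2 = Σ v_i α_i^2 r_i = 3·4·2 + 9·3·10 + 5·9·10 + 4·9·7 + 1·1·3 = 999 ≡ 9.
  S = (1, 8, 9) ≠ 0, so r is not a codeword (an error is present).
Step 3: locate the error. For a single error e at position i, S_ℓ = v_i·e·α_i^ℓ, so α_err = S_1/S_0.
  S_0^{−1} = 1^{−1} = 1 (mod 11), so α_err = 8·1 = 8 ≡ 8 = α_3. Error position i = 3.
  Consistency check: S_2/S_1 = 9·7 = 63 ≡ 8 = α_err ✓ (single-error assumption holds).
Step 4: error magnitude e = S_0/v_3 = S_0·∏_{j≠3}(α_3 − α_j) = 1·9 = 9 ≡ 9 (mod 11).
Step 5: correct position 3: c_3 = r_3 − e = 10 − 9 ≡ 1 (mod 11). Hence c = [2, 10, 1, 7, 3].
  Check: interpolating c through the α_i gives m(x) = 4 + 1·x (degree < 2) with m(α_i) = c_i for every i, so c is indeed a codeword.


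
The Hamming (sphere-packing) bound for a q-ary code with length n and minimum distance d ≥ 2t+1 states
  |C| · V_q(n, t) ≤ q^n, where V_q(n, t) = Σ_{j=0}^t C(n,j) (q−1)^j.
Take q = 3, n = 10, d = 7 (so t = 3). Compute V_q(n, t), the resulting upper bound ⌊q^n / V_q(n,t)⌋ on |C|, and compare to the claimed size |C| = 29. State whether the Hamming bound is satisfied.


V_q(n, t) = 1161, q^n = 59049, Hamming bound = 50, |C| = 29 ≤ bound (satisfied).

Step 1: Compute V_q(n, t) = Σ_{j=0}^3 C(n, j) (q−1)^j.
  j = 0: C(10,0)·(2)^0 = 1·1 = 1.
  j = 1: C(10,1)·(2)^1 = 10·2 = 20.
  j = 2: C(10,2)·(2)^2 = 45·4 = 180.
  j = 3: C(10,3)·(2)^3 = 120·8 = 960.
  V_q(n, t) = 1 + 20 + 180 + 960 = 1161.
Step 2: q^n = 3^10 = 59049.
Step 3: Hamming bound ⌊q^n / V_q(n,t)⌋ = ⌊59049/1161⌋ = 50.
Step 4: Compare |C| = 29 to 50: satisfied.
The claimed |C| lies below the Hamming bound.


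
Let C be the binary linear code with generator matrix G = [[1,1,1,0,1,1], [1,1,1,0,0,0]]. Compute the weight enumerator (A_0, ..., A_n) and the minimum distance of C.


Weight distribution: A_0 = 1, A_2 = 1, A_3 = 1, A_5 = 1. Minimum distance d = 2.

Enumerate all 2^2 = 4 messages m ∈ F_2^2.
For each, compute codeword c = mG in F_2^6, then tally its weight.
  m = 00 → c = 000000, weight = 0.
  m = 10 → c = 111011, weight = 5.
  m = 01 → c = 111000, weight = 3.
  m = 11 → c = 000011, weight = 2.
Tally weights:
  weight 0: 1 codewords.
  weight 2: 1 codewords.
  weight 3: 1 codewords.
  weight 5: 1 codewords.
Minimum distance d = smallest w > 0 with A_w > 0 = 2.
Sanity: Σ A_w = 4 = 2^2 = 4 ✓.


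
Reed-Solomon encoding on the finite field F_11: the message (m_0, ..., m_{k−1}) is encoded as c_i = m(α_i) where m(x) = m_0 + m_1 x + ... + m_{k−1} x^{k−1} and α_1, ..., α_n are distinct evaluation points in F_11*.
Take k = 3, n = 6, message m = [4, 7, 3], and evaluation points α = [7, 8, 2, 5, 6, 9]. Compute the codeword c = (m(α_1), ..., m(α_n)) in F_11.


c = [2, 10, 8, 4, 0, 2]

Message polynomial: m(x) = 4 + 7·x + 3·x^2 (mod 11).
For each evaluation point α_i, compute m(α_i) mod 11:
  α_1 = 7: Horner steps 3 → 6 → 2, so m(7) = 2.
  α_2 = 8: Horner steps 3 → 9 → 10, so m(8) = 10.
  α_3 = 2: Horner steps 3 → 2 → 8, so m(2) = 8.
  α_4 = 5: Horner steps 3 → 0 → 4, so m(5) = 4.
  α_5 = 6: Horner steps 3 → 3 → 0, so m(6) = 0.
  α_6 = 9: Horner steps 3 → 1 → 2, so m(9) = 2.
Codeword c = [2, 10, 8, 4, 0, 2] ∈ F_11^6.


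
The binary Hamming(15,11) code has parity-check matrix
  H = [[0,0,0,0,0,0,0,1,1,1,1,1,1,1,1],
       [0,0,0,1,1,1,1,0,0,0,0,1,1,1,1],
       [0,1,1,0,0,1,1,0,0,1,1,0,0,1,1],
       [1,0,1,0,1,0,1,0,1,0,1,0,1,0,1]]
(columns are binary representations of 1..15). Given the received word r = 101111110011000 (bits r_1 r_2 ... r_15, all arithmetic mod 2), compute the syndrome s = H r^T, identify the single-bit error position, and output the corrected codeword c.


s = (1, 1, 0, 1)^T, error position = 13, corrected codeword c = 101111110011100

Compute s = H r^T mod 2 one row at a time:
  s_1 = 1 + 0 + 0 + 1 + 1 + 0 + 0 + 0 = 3 ≡ 1 (mod 2).
  s_2 = 1 + 1 + 1 + 1 + 1 + 0 + 0 + 0 = 5 ≡ 1 (mod 2).
  s_3 = 0 + 1 + 1 + 1 + 0 + 1 + 0 + 0 = 4 ≡ 0 (mod 2).
  s_4 = 1 + 1 + 1 + 1 + 0 + 1 + 0 + 0 = 5 ≡ 1 (mod 2).
s = (1, 1, 0, 1)^T — this equals column 13 of H (binary 1101), so error is at position 13.
Correct: flip bit 13 of r = 101111110011000 to get c = 101111110011100.


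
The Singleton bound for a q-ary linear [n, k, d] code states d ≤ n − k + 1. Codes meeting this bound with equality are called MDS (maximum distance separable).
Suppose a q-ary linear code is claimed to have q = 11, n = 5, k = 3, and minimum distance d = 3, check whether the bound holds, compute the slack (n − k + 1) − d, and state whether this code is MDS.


Singleton RHS = n − k + 1 = 3, slack = 0, bound satisfied, MDS.

Singleton bound: d ≤ n − k + 1.
Here n = 5, k = 3, so n − k + 1 = 3.
Given d = 3, check d ≤ 3: YES.
Slack = (n − k + 1) − d = 0.
The code is MDS (slack = 0).
Description: the claimed parameters are [5, 3, 3]_11; such a code would be MDS (meets Singleton bound).


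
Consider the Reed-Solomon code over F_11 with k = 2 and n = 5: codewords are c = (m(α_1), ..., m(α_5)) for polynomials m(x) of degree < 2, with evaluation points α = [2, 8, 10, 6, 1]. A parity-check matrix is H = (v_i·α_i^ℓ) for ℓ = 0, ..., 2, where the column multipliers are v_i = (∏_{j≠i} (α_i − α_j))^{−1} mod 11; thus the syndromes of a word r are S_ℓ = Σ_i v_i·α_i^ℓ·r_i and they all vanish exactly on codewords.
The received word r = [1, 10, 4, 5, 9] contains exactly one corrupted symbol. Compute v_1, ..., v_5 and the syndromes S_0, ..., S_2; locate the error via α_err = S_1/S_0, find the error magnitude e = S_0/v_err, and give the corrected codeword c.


S = (1, 2, 4), error at position 1, error magnitude e = 6, c = [6, 10, 4, 5, 9].

Step 1: column multipliers v_i = (∏_{j≠i}(α_i − α_j))^{−1} mod 11.
  i = 1 (α = 2): (2−8)(2−10)(2−6)(2−1) = (−6)·(−8)·(−4)·1 = −192 ≡ 6, so v_1 = 6^{−1} = 2 (mod 11).
  i = 2 (α = 8): (8−2)(8−10)(8−6)(8−1) = 6·(−2)·2·7 = −168 ≡ 8, so v_2 = 8^{−1} = 7 (mod 11).
  i = 3 (α = 10): (10−2)(10−8)(10−6)(10−1) = 8·2·4·9 = 576 ≡ 4, so v_3 = 4^{−1} = 3 (mod 11).
  i = 4 (α = 6): (6−2)(6−8)(6−10)(6−1) = 4·(−2)·(−4)·5 = 160 ≡ 6, so v_4 = 6^{−1} = 2 (mod 11).
  i = 5 (α = 1): (1−2)(1−8)(1−10)(1−6) = (−1)·(−7)·(−9)·(−5) = 315 ≡ 7, so v_5 = 7^{−1} = 8 (mod 11).
  v = [2, 7, 3, 2, 8].
Step 2: syndromes of r = [1, 10, 4, 5, 9] (all sums mod 11).
  S_0 = Σ v_i r_i = 2·1 + 7·10 + 3·4 + 2·5 + 8·9 = 166 ≡ 1.
  S_1 = Σ v_i α_i r_i = 2·2·1 + 7·8·10 + 3·10·4 + 2·6·5 + 8·1·9 = 816 ≡ 2.
  α_i^2 mod 11 = [4, 9, 1, 3, 1].
  S_2 = Σ v_i α_i^2 r_i = 2·4·1 + 7·9·10 + 3·1·4 + 2·3·5 + 8·1·9 = 752 ≡ 4.
  S = (1, 2, 4) ≠ 0, so r is not a codeword (an error is present).
Step 3: locate the error. For a single error e at position i, S_ℓ = v_i·e·α_i^ℓ, so α_err = S_1/S_0.
  S_0^{−1} = 1^{−1} = 1 (mod 11), so α_err = 2·1 = 2 ≡ 2 = α_1. Error position i = 1.
  Consistency check: S_2/S_1 = 4·6 = 24 ≡ 2 = α_err ✓ (single-error assumption holds).
Step 4: error magnitude e = S_0/v_1 = S_0·∏_{j≠1}(α_1 − α_j) = 1·6 = 6 ≡ 6 (mod 11).
Step 5: correct position 1: c_1 = r_1 − e = 1 − 6 ≡ 6 (mod 11). Hence c = [6, 10, 4, 5, 9].
  Check: interpolating c through the α_i gives m(x) = 1 + 8·x (degree < 2) with m(α_i) = c_i for every i, so c is indeed a codeword.


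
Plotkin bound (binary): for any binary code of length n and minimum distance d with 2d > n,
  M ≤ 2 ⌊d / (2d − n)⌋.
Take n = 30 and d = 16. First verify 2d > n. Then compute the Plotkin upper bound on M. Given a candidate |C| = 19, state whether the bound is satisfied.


Plotkin bound M ≤ 16; given |C| = 19 > bound (violated).

Check applicability: 2d = 32, n = 30.
2d − n = 2 > 0, so Plotkin applies.
Compute d/(2d−n) = 16/2 ≈ 8.0000.
⌊d/(2d−n)⌋ = 8.
Plotkin bound: M ≤ 2·8 = 16.
Given |C| = 19, check: VIOLATED.
This |C| is above the Plotkin bound, so no binary code with n = 30, d = 16 and 19 codewords exists.


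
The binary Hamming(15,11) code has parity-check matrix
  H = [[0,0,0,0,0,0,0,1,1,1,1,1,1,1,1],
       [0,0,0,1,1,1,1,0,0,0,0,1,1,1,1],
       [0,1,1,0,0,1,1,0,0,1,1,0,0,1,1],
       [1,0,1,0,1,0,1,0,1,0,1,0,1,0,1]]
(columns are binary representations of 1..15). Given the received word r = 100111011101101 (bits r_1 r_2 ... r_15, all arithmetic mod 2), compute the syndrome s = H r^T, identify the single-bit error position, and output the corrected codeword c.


s = (0, 0, 1, 1)^T, error position = 3, corrected codeword c = 101111011101101

Compute s = H r^T mod 2 one row at a time:
  s_1 = 1 + 1 + 1 + 0 + 1 + 1 + 0 + 1 = 6 ≡ 0 (mod 2).
  s_2 = 1 + 1 + 1 + 0 + 1 + 1 + 0 + 1 = 6 ≡ 0 (mod 2).
  s_3 = 0 + 0 + 1 + 0 + 1 + 0 + 0 + 1 = 3 ≡ 1 (mod 2).
  s_4 = 1 + 0 + 1 + 0 + 1 + 0 + 1 + 1 = 5 ≡ 1 (mod 2).
s = (0, 0, 1, 1)^T — this equals column 3 of H (binary 0011), so error is at position 3.
Correct: flip bit 3 of r = 100111011101101 to get c = 101111011101101.


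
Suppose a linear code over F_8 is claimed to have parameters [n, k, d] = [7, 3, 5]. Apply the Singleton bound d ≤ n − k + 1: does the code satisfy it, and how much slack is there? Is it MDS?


Singleton RHS = n − k + 1 = 5, slack = 0, bound satisfied, MDS.

Singleton bound: d ≤ n − k + 1.
Here n = 7, k = 3, so n − k + 1 = 5.
Given d = 5, check d ≤ 5: YES.
Slack = (n − k + 1) − d = 0.
The code is MDS (slack = 0).
Description: the claimed parameters are [7, 3, 5]_8; such a code would be MDS (meets Singleton bound).


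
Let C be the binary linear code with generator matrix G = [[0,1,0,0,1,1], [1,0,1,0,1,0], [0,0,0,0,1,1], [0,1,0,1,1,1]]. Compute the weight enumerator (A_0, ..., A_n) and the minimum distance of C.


Weight distribution: A_0 = 1, A_1 = 2, A_2 = 2, A_3 = 4, A_4 = 5, A_5 = 2. Minimum distance d = 1.

Enumerate all 2^4 = 16 messages m ∈ F_2^4.
For each, compute codeword c = mG in F_2^6, then tally its weight.
  m = 0000 → c = 000000, weight = 0.
  m = 1000 → c = 010011, weight = 3.
  m = 0100 → c = 101010, weight = 3.
  m = 1100 → c = 111001, weight = 4.
  m = 0010 → c = 000011, weight = 2.
  m = 1010 → c = 010000, weight = 1.
  m = 0110 → c = 101001, weight = 3.
  m = 1110 → c = 111010, weight = 4.
  m = 0001 → c = 010111, weight = 4.
  m = 1001 → c = 000100, weight = 1.
  m = 0101 → c = 111101, weight = 5.
  m = 1101 → c = 101110, weight = 4.
  m = 0011 → c = 010100, weight = 2.
  m = 1011 → c = 000111, weight = 3.
  m = 0111 → c = 111110, weight = 5.
  m = 1111 → c = 101101, weight = 4.
Tally weights:
  weight 0: 1 codewords.
  weight 1: 2 codewords.
  weight 2: 2 codewords.
  weight 3: 4 codewords.
  weight 4: 5 codewords.
  weight 5: 2 codewords.
Minimum distance d = smallest w > 0 with A_w > 0 = 1.
Sanity: Σ A_w = 16 = 2^4 = 16 ✓.


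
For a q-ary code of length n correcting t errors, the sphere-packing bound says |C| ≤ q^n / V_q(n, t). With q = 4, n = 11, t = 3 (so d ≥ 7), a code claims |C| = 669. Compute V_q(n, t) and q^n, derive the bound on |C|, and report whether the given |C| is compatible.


V_q(n, t) = 4984, q^n = 4194304, Hamming bound = 841, |C| = 669 ≤ bound (satisfied).

Step 1: Compute V_q(n, t) = Σ_{j=0}^3 C(n, j) (q−1)^j.
  j = 0: C(11,0)·(3)^0 = 1·1 = 1.
  j = 1: C(11,1)·(3)^1 = 11·3 = 33.
  j = 2: C(11,2)·(3)^2 = 55·9 = 495.
  j = 3: C(11,3)·(3)^3 = 165·27 = 4455.
  V_q(n, t) = 1 + 33 + 495 + 4455 = 4984.
Step 2: q^n = 4^11 = 4194304.
Step 3: Hamming bound ⌊q^n / V_q(n,t)⌋ = ⌊4194304/4984⌋ = 841.
Step 4: Compare |C| = 669 to 841: satisfied.
The claimed |C| lies below the Hamming bound.


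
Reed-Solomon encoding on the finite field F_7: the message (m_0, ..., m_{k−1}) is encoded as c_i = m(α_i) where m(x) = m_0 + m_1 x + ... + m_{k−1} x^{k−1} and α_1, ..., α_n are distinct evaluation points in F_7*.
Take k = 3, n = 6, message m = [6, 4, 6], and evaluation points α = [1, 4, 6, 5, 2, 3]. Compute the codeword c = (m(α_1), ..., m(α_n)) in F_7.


c = [2, 6, 1, 1, 3, 2]

Message polynomial: m(x) = 6 + 4·x + 6·x^2 (mod 7).
For each evaluation point α_i, compute m(α_i) mod 7:
  α_1 = 1: Horner steps 6 → 3 → 2, so m(1) = 2.
  α_2 = 4: Horner steps 6 → 0 → 6, so m(4) = 6.
  α_3 = 6: Horner steps 6 → 5 → 1, so m(6) = 1.
  α_4 = 5: Horner steps 6 → 6 → 1, so m(5) = 1.
  α_5 = 2: Horner steps 6 → 2 → 3, so m(2) = 3.
  α_6 = 3: Horner steps 6 → 1 → 2, so m(3) = 2.
Codeword c = [2, 6, 1, 1, 3, 2] ∈ F_7^6.
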